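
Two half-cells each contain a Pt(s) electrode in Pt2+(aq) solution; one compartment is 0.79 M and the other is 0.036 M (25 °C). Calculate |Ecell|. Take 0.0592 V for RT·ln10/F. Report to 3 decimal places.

0.040 V

For a concentration cell E°cell = 0, since both electrodes use the same couple.
The compartment with the higher Pt2+(aq) concentration (0.79 M) acts as the cathode; ions are reduced there and produced at the dilute (0.036 M) anode.
With n = 2, Ecell = −(0.0592/2)·log([dilute]/[conc]) = −(0.0592/2)·log(0.036/0.79) = +0.040 V.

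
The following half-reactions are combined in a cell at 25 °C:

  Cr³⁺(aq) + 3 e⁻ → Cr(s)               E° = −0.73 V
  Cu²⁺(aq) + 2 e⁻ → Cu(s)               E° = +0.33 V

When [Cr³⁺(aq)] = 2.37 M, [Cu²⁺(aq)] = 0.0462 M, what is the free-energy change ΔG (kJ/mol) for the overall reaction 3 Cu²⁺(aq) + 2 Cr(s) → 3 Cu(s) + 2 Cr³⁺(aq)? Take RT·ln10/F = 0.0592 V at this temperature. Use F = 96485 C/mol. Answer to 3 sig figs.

With Cu²⁺/Cu reduced at the cathode, E°cell = +0.33 − (−0.73) = +1.06 V and n = 6.
Here Q = [Cr³⁺(aq)]^2 / [Cu²⁺(aq)]^3 = 5.7×10^4 (log Q = 4.756), giving E = +1.06 − (0.0592/6)·(4.756) = +1.0131 V.
Finally ΔG = −nFE = −(6)(96485 C/mol)(+1.0131 V) = −586 kJ/mol.

−586 kJ/mol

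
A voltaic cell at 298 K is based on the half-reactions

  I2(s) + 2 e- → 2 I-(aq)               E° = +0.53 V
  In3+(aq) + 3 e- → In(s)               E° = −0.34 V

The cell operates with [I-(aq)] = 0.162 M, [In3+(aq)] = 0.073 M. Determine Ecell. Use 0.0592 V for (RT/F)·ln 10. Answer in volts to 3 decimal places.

+0.939 V

The I₂/I⁻ couple has the more positive E°, so it is the cathode; In³⁺/In is the anode.
E°cell = +0.53 − (−0.34) = +0.87 V, with n = 6 electrons transferred.
Balancing gives 3 I2(s) + 2 In(s) → 6 I-(aq) + 2 In3+(aq); hence Q = [I-(aq)]^6·[In3+(aq)]^2 = 9.63×10^−8 (log Q = −7.016).
E = E° − (0.0592/n)·log Q = +0.87 − (0.0592/6)(−7.016) = +0.939 V.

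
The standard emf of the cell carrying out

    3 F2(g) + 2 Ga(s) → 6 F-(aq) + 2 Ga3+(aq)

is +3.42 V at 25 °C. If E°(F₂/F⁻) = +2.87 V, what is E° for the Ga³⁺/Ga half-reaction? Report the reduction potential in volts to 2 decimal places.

In the reaction as written the F₂/F⁻ couple is reduced (cathode) and Ga³⁺/Ga is oxidized (anode), so E°cell = E°(F₂/F⁻) − E°(Ga³⁺/Ga).
E°(Ga³⁺/Ga) = E°(cathode) − E°cell = +2.87 − (+3.42) = −0.55 V.

−0.55 V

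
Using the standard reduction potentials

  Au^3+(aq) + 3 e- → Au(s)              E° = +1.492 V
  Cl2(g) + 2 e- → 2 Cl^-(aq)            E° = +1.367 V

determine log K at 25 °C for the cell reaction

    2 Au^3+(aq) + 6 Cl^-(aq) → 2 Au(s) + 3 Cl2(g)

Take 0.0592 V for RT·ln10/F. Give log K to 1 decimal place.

log K = 12.7

The Au³⁺/Au couple is reduced (cathode); E°cell = +1.492 − (+1.367) = +0.125 V with n = 6.
At equilibrium E = 0, so log K = nE°cell / 0.0592 = (6)(+0.125) / 0.0592 = 12.7.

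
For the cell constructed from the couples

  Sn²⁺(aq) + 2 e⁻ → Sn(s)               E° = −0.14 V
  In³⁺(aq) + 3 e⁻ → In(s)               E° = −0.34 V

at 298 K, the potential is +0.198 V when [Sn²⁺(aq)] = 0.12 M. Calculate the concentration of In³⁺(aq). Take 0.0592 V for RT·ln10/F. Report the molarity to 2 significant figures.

The Sn²⁺/Sn couple has the larger reduction potential, so it is the cathode: E°cell = −0.14 − (−0.34) = +0.20 V and n = 6.
Rearranging E = E° − (0.0592/n)·log Q gives log Q = 6(+0.20 − (+0.198))/0.0592 = 0.203.
For 3 Sn²⁺(aq) + 2 In(s) → 3 Sn(s) + 2 In³⁺(aq), the reaction quotient is Q = [In³⁺(aq)]^2 / [Sn²⁺(aq)]^3.
Substituting the known concentrations and solving, log [In³⁺(aq)] = −1.280 and [In³⁺(aq)] = 0.052 M.

0.052 M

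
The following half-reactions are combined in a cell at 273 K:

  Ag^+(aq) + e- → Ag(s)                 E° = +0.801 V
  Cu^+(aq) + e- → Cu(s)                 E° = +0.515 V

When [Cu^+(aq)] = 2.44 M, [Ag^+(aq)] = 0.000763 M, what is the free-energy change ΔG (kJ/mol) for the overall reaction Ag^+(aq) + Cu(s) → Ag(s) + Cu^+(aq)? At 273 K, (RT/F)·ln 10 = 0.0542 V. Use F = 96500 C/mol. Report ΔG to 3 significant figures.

−9.26 kJ/mol

The standard cell potential is +0.801 − (+0.515) = +0.286 V, with n = 1 electron in the balanced equation.
Here Q = [Cu^+(aq)] / [Ag^+(aq)] = 3.2×10^3 (log Q = 3.505), giving E = +0.286 − (0.0542/1)·(3.505) = +0.0960 V.
Finally ΔG = −nFE = −(1)(96500 C/mol)(+0.0960 V) = −9.26 kJ/mol.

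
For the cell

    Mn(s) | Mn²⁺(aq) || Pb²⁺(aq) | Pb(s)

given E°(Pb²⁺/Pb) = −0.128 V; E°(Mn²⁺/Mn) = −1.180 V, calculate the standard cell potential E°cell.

+1.052 V

By convention the left-hand electrode in cell notation is the anode (oxidation) and the right-hand electrode is the cathode (reduction).
E°cell = E°(right) − E°(left) = −0.128 − (−1.180) = +1.052 V.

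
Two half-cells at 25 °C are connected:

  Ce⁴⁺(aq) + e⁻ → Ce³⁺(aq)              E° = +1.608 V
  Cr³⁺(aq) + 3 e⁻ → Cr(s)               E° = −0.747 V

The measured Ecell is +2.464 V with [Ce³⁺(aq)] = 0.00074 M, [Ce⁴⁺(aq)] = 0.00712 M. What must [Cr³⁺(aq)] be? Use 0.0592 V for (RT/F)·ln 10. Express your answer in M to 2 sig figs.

Ce⁴⁺/Ce³⁺ is the cathode (higher E°); E°cell = +1.608 − (−0.747) = +2.355 V with n = 3.
From the Nernst equation, log Q = n(E° − E)/0.0592 = 3·(+2.355 − (+2.464))/0.0592 = −5.524.
Balancing electrons gives 3 Ce⁴⁺(aq) + Cr(s) → 3 Ce³⁺(aq) + Cr³⁺(aq); thus Q = ([Ce³⁺(aq)]^3·[Cr³⁺(aq)]) / [Ce⁴⁺(aq)]^3.
Solving for the unknown gives log [Cr³⁺(aq)] = −2.574, so [Cr³⁺(aq)] ≈ 0.0027 M.

0.0027 M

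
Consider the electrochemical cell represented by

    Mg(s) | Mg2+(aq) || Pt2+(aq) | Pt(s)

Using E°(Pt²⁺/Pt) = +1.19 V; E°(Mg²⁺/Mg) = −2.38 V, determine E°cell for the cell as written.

By convention the left-hand electrode in cell notation is the anode (oxidation) and the right-hand electrode is the cathode (reduction).
E°cell = E°(right) − E°(left) = +1.19 − (−2.38) = +3.57 V.

+3.57 V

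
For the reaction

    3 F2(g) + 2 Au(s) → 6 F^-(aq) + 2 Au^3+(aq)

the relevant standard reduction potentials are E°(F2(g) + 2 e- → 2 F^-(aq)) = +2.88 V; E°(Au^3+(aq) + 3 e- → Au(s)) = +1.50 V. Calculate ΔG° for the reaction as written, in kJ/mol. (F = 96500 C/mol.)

−799 kJ/mol

In the reaction as written F2(g) is reduced, so the F₂/F⁻ couple is the cathode and Au³⁺/Au is the anode.
E°cell = +2.88 − (+1.50) = +1.38 V; balancing electrons gives n = 6.
ΔG° = −nFE°cell = −(6)(96500)(+1.38) J/mol = −799 kJ/mol.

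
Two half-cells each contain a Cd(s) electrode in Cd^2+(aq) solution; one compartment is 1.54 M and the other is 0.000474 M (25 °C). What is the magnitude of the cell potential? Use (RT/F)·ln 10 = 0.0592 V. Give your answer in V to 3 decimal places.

For a concentration cell E°cell = 0, since both electrodes use the same couple.
The compartment with the higher Cd^2+(aq) concentration (1.54 M) acts as the cathode; ions are reduced there and produced at the dilute (0.000474 M) anode.
With n = 2, Ecell = −(0.0592/2)·log([dilute]/[conc]) = −(0.0592/2)·log(0.000474/1.54) = +0.104 V.

0.104 V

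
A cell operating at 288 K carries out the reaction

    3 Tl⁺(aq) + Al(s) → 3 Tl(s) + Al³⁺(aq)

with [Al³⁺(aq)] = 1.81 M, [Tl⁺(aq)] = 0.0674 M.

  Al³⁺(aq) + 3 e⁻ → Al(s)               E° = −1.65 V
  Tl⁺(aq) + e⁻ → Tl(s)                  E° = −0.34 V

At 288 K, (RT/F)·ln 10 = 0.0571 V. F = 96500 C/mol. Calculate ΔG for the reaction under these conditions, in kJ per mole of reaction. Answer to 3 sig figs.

−358 kJ/mol

E°cell = −0.34 − (−1.65) = +1.31 V; the balanced reaction transfers n = 3 electrons.
Here Q = [Al³⁺(aq)] / [Tl⁺(aq)]^3 = 5.91×10^3 (log Q = 3.772), giving E = +1.31 − (0.0571/3)·(3.772) = +1.2382 V.
Then ΔG = −nFE = −3 × 96500 × +1.2382 J/mol = −358 kJ/mol.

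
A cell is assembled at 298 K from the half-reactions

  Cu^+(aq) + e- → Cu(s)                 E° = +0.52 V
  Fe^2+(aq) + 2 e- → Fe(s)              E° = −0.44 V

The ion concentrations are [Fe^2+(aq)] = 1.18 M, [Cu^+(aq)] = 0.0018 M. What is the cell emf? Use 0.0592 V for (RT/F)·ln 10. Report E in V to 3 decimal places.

+0.795 V

Since E°(Cu⁺/Cu) > E°(Fe²⁺/Fe), Cu⁺/Cu serves as the cathode.
E°cell = +0.52 − (−0.44) = +0.96 V, with n = 2 electrons transferred.
Balancing gives 2 Cu^+(aq) + Fe(s) → 2 Cu(s) + Fe^2+(aq); hence Q = [Fe^2+(aq)] / [Cu^+(aq)]^2 = 3.64×10^5 (log Q = 5.561).
Applying E = E° − (RT ln10/nF)·log Q gives +0.96 − (0.0592/2)(5.561) = +0.795 V.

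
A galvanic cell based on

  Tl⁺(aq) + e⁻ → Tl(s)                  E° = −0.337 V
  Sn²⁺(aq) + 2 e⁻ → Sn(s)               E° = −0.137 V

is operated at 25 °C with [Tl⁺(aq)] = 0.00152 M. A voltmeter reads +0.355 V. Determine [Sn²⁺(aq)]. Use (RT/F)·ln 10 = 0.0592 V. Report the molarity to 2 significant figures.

The Sn²⁺/Sn couple has the larger reduction potential, so it is the cathode: E°cell = −0.137 − (−0.337) = +0.200 V and n = 2.
Rearranging E = E° − (0.0592/n)·log Q gives log Q = 2(+0.200 − (+0.355))/0.0592 = −5.236.
Balancing electrons gives Sn²⁺(aq) + 2 Tl(s) → Sn(s) + 2 Tl⁺(aq); thus Q = [Tl⁺(aq)]^2 / [Sn²⁺(aq)].
Substituting the known concentrations and solving, log [Sn²⁺(aq)] = −0.400 and [Sn²⁺(aq)] = 0.40 M.

0.40 M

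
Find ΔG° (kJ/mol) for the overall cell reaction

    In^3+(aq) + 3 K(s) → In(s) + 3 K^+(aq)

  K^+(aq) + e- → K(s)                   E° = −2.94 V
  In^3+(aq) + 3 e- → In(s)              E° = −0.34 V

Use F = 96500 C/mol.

In the reaction as written In^3+(aq) is reduced, so the In³⁺/In couple is the cathode and K⁺/K is the anode.
E°cell = −0.34 − (−2.94) = +2.60 V; balancing electrons gives n = 3.
ΔG° = −nFE°cell = −(3)(96500)(+2.60) J/mol = −753 kJ/mol.

−753 kJ/mol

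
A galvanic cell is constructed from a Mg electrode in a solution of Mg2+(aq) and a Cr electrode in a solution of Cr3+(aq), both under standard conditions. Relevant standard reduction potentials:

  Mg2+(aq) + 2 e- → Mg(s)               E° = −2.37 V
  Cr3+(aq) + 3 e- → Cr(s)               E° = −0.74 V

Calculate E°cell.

The Cr³⁺/Cr couple has the higher E°, so Cr ion is reduced (cathode) and Mg is oxidized (anode).
E°cell = E°(cathode) − E°(anode) = −0.74 − (−2.37) = +1.63 V.

+1.63 V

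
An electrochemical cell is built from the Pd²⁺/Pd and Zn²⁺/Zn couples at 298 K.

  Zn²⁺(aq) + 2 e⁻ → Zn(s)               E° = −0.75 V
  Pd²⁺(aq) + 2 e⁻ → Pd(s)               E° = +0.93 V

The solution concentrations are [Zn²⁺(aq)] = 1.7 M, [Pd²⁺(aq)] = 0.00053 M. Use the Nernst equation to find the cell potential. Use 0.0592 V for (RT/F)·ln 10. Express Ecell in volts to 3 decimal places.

Since E°(Pd²⁺/Pd) > E°(Zn²⁺/Zn), Pd²⁺/Pd serves as the cathode.
The standard potential is +0.93 − (−0.75) = +1.68 V and the balanced reaction transfers n = 2 electrons.
For the overall reaction Pd²⁺(aq) + Zn(s) → Pd(s) + Zn²⁺(aq), Q = [Zn²⁺(aq)] / [Pd²⁺(aq)] = 3.21×10^3, giving log Q = 3.506.
By the Nernst equation, E = +1.68 − (0.0592/2)·(3.506) = +1.576 V.

+1.576 V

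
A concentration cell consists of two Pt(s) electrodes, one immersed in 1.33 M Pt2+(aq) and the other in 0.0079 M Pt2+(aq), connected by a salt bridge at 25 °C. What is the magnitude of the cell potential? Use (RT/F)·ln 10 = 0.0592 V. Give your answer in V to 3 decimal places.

0.066 V

For a concentration cell E°cell = 0, since both electrodes use the same couple.
The compartment with the higher Pt2+(aq) concentration (1.33 M) acts as the cathode; ions are reduced there and produced at the dilute (0.0079 M) anode.
With n = 2, Ecell = −(0.0592/2)·log([dilute]/[conc]) = −(0.0592/2)·log(0.0079/1.33) = +0.066 V.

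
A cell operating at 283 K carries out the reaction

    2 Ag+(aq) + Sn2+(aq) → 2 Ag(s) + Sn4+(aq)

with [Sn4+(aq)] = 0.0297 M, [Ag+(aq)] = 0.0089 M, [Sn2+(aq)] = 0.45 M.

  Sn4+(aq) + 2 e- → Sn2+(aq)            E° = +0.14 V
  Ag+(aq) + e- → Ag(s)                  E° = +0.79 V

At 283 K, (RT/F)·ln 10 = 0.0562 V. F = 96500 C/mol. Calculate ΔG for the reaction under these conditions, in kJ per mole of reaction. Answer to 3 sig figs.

−110 kJ/mol

The standard cell potential is +0.79 − (+0.14) = +0.65 V, with n = 2 electrons in the balanced equation.
Here Q = [Sn4+(aq)] / ([Ag+(aq)]^2·[Sn2+(aq)]) = 833 (log Q = 2.921), giving E = +0.65 − (0.0562/2)·(2.921) = +0.5679 V.
Finally ΔG = −nFE = −(2)(96500 C/mol)(+0.5679 V) = −110 kJ/mol.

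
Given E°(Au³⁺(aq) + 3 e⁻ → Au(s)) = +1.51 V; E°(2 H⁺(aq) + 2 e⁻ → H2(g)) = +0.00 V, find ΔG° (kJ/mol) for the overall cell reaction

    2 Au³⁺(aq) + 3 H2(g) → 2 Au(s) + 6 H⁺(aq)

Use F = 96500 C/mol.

−874 kJ/mol

In the reaction as written Au³⁺(aq) is reduced, so the Au³⁺/Au couple is the cathode and 2H⁺/H₂ is the anode.
E°cell = +1.51 − (+0.00) = +1.51 V; balancing electrons gives n = 6.
ΔG° = −nFE°cell = −(6)(96500)(+1.51) J/mol = −874 kJ/mol.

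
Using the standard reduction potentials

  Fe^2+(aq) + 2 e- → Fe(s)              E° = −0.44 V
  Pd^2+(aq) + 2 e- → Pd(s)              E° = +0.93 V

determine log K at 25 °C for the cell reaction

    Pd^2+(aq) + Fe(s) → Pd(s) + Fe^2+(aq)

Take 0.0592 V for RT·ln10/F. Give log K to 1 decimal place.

The Pd²⁺/Pd couple is reduced (cathode); E°cell = +0.93 − (−0.44) = +1.37 V with n = 2.
At equilibrium E = 0, so log K = nE°cell / 0.0592 = (2)(+1.37) / 0.0592 = 46.3.

log K = 46.3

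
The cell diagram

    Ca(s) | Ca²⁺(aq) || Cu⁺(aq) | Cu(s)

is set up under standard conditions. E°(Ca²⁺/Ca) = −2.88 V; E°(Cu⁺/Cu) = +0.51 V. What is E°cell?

By convention the left-hand electrode in cell notation is the anode (oxidation) and the right-hand electrode is the cathode (reduction).
E°cell = E°(right) − E°(left) = +0.51 − (−2.88) = +3.39 V.

+3.39 V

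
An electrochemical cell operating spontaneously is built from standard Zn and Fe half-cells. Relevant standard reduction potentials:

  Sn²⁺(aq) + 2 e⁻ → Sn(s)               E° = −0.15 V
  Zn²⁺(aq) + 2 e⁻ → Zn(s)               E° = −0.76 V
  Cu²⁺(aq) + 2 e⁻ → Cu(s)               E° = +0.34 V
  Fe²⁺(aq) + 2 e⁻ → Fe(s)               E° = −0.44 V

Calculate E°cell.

Of the two couples in this cell, the one with the more positive reduction potential is reduced at the cathode: here that is Fe²⁺/Fe (−0.44 V); Zn²⁺/Zn (−0.76 V) is the anode.
E°cell = E°(cathode) − E°(anode) = −0.44 − (−0.76) = +0.32 V.

+0.32 V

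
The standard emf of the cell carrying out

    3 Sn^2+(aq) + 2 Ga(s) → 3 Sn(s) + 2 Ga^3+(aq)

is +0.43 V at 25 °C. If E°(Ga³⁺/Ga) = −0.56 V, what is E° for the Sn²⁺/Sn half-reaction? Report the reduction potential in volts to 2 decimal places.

In the reaction as written the Sn²⁺/Sn couple is reduced (cathode) and Ga³⁺/Ga is oxidized (anode), so E°cell = E°(Sn²⁺/Sn) − E°(Ga³⁺/Ga).
E°(Sn²⁺/Sn) = E°cell + E°(anode) = +0.43 + (−0.56) = −0.13 V.

−0.13 V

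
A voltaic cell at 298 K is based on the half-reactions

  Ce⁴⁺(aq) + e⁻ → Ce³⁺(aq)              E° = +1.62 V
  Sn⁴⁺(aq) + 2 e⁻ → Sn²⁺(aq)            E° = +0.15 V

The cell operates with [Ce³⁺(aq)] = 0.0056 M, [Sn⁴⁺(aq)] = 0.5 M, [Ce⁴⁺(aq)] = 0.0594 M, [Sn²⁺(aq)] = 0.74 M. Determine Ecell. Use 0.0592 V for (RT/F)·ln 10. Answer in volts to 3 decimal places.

The Ce⁴⁺/Ce³⁺ couple has the more positive E°, so it is the cathode; Sn⁴⁺/Sn²⁺ is the anode.
E°cell = +1.62 − (+0.15) = +1.47 V, with n = 2 electrons transferred.
The balanced reaction is 2 Ce⁴⁺(aq) + Sn²⁺(aq) → 2 Ce³⁺(aq) + Sn⁴⁺(aq), so Q = ([Ce³⁺(aq)]^2·[Sn⁴⁺(aq)]) / ([Ce⁴⁺(aq)]^2·[Sn²⁺(aq)]) = 0.00601 and log Q = −2.221.
E = E° − (0.0592/n)·log Q = +1.47 − (0.0592/2)(−2.221) = +1.536 V.

+1.536 V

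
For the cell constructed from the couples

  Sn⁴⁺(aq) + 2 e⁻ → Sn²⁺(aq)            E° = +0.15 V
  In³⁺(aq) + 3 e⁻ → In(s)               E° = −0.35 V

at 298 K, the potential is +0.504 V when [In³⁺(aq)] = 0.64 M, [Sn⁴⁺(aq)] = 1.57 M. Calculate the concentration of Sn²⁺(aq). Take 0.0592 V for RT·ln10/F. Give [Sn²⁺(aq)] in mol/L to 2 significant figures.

Sn⁴⁺/Sn²⁺ is the cathode (higher E°); E°cell = +0.15 − (−0.35) = +0.50 V with n = 6.
Since E = E° − (0.0592/n)·log Q, log Q = n(E° − E)/0.0592 = −0.405.
Balancing electrons gives 3 Sn⁴⁺(aq) + 2 In(s) → 3 Sn²⁺(aq) + 2 In³⁺(aq); thus Q = ([Sn²⁺(aq)]^3·[In³⁺(aq)]^2) / [Sn⁴⁺(aq)]^3.
Isolating [Sn²⁺(aq)] in Q = 10^{−0.405} yields log [Sn²⁺(aq)] = 0.190, i.e. 1.5 M.

1.5 M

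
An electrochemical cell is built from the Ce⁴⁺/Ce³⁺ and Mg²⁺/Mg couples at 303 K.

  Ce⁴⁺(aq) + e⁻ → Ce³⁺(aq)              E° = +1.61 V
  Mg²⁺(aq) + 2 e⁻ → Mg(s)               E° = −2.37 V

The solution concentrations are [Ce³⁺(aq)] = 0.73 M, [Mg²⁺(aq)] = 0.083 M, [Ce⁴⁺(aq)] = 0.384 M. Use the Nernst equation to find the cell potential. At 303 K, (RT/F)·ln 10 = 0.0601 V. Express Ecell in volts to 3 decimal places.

Ce⁴⁺/Ce³⁺ is reduced (cathode, E° = +1.61 V) and Mg²⁺/Mg is oxidized (anode).
E°cell = +1.61 − (−2.37) = +3.98 V, with n = 2 electrons transferred.
For the overall reaction 2 Ce⁴⁺(aq) + Mg(s) → 2 Ce³⁺(aq) + Mg²⁺(aq), Q = ([Ce³⁺(aq)]^2·[Mg²⁺(aq)]) / [Ce⁴⁺(aq)]^2 = 0.3, giving log Q = −0.523.
E = E° − (0.0601/n)·log Q = +3.98 − (0.0601/2)(−0.523) = +3.996 V.

+3.996 V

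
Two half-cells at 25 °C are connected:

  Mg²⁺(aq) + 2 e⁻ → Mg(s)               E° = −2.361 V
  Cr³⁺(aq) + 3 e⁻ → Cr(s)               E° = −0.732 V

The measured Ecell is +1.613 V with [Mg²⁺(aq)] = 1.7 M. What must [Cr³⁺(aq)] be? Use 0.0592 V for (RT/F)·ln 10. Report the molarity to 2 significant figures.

With Cr³⁺/Cr at the cathode and Mg²⁺/Mg at the anode, E°cell = −0.732 − (−2.361) = +1.629 V (n = 6).
From the Nernst equation, log Q = n(E° − E)/0.0592 = 6·(+1.629 − (+1.613))/0.0592 = 1.622.
The balanced reaction is 2 Cr³⁺(aq) + 3 Mg(s) → 2 Cr(s) + 3 Mg²⁺(aq), so Q = [Mg²⁺(aq)]^3 / [Cr³⁺(aq)]^2.
Solving for the unknown gives log [Cr³⁺(aq)] = −0.465, so [Cr³⁺(aq)] ≈ 0.34 M.

0.34 M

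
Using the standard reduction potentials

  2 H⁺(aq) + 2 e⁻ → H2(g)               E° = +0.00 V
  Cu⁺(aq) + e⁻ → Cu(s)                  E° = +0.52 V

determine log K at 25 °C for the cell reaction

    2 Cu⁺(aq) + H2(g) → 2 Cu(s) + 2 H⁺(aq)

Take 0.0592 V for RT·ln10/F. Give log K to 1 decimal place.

The Cu⁺/Cu couple is reduced (cathode); E°cell = +0.52 − (+0.00) = +0.52 V with n = 2.
At equilibrium E = 0, so log K = nE°cell / 0.0592 = (2)(+0.52) / 0.0592 = 17.6.

log K = 17.6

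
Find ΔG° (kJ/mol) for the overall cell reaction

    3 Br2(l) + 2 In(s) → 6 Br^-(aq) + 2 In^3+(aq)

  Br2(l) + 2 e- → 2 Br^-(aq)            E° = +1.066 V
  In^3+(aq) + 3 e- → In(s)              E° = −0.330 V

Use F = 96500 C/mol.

In the reaction as written Br2(l) is reduced, so the Br₂/Br⁻ couple is the cathode and In³⁺/In is the anode.
E°cell = +1.066 − (−0.330) = +1.396 V; balancing electrons gives n = 6.
ΔG° = −nFE°cell = −(6)(96500)(+1.396) J/mol = −808 kJ/mol.

−808 kJ/mol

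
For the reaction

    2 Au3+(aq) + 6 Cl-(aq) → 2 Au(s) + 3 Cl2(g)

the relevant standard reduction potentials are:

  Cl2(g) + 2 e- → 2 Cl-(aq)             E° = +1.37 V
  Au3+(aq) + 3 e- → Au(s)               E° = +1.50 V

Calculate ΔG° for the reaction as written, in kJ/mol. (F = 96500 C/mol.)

−75.3 kJ/mol

In the reaction as written Au3+(aq) is reduced, so the Au³⁺/Au couple is the cathode and Cl₂/Cl⁻ is the anode.
E°cell = +1.50 − (+1.37) = +0.13 V; balancing electrons gives n = 6.
ΔG° = −nFE°cell = −(6)(96500)(+0.13) J/mol = −75.3 kJ/mol.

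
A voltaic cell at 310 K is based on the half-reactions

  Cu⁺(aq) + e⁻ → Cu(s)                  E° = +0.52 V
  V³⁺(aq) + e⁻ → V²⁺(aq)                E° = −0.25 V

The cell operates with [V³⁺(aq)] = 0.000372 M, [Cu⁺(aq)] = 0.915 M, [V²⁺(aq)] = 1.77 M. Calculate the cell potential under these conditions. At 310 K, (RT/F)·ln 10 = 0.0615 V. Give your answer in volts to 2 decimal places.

The Cu⁺/Cu couple has the more positive E°, so it is the cathode; V³⁺/V²⁺ is the anode.
The standard potential is +0.52 − (−0.25) = +0.77 V and the balanced reaction transfers n = 1 electron.
The balanced reaction is Cu⁺(aq) + V²⁺(aq) → Cu(s) + V³⁺(aq), so Q = [V³⁺(aq)] / ([Cu⁺(aq)]·[V²⁺(aq)]) = 0.00023 and log Q = −3.639.
By the Nernst equation, E = +0.77 − (0.0615/1)·(−3.639) = +0.99 V.

+0.99 V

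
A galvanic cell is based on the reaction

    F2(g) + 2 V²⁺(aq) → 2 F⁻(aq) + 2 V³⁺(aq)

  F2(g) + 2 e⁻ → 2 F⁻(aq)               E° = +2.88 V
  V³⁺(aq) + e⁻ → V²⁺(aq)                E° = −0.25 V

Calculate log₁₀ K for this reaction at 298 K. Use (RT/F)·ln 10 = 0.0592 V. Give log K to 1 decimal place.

The F₂/F⁻ couple is reduced (cathode); E°cell = +2.88 − (−0.25) = +3.13 V with n = 2.
At equilibrium E = 0, so log K = nE°cell / 0.0592 = (2)(+3.13) / 0.0592 = 105.7.

log K = 105.7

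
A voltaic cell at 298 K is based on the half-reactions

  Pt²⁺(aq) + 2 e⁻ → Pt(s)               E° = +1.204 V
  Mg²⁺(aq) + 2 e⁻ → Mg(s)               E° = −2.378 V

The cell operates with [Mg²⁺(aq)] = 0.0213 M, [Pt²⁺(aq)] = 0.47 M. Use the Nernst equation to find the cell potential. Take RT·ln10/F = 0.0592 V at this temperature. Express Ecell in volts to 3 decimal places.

Since E°(Pt²⁺/Pt) > E°(Mg²⁺/Mg), Pt²⁺/Pt serves as the cathode.
E°cell = E°cat − E°an = +1.204 − (−2.378) = +3.582 V; n = 2.
For the overall reaction Pt²⁺(aq) + Mg(s) → Pt(s) + Mg²⁺(aq), Q = [Mg²⁺(aq)] / [Pt²⁺(aq)] = 0.0453, giving log Q = −1.344.
E = E° − (0.0592/n)·log Q = +3.582 − (0.0592/2)(−1.344) = +3.622 V.

+3.622 V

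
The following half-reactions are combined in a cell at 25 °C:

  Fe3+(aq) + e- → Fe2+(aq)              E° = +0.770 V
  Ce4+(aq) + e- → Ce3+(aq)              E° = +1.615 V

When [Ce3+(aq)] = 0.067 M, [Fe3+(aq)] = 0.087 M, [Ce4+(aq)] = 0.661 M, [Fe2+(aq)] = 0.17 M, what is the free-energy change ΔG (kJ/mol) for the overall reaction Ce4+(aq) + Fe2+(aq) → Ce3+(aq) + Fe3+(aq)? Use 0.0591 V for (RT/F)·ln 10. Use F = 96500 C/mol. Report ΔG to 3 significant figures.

The standard cell potential is +1.615 − (+0.770) = +0.845 V, with n = 1 electron in the balanced equation.
Q = ([Ce3+(aq)]·[Fe3+(aq)]) / ([Ce4+(aq)]·[Fe2+(aq)]) = 0.0519, so log Q = −1.285 and E = +0.845 − (0.0591/1)(−1.285) = +0.9209 V.
Finally ΔG = −nFE = −(1)(96500 C/mol)(+0.9209 V) = −88.9 kJ/mol.

−88.9 kJ/mol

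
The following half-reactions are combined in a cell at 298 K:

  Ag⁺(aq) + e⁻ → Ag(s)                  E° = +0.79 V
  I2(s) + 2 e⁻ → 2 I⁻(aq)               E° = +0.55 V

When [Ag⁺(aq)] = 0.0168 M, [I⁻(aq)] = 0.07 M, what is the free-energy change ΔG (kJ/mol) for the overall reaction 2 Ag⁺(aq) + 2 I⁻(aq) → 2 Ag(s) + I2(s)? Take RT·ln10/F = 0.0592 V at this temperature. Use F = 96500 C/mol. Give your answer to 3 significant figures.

−12.9 kJ/mol

The standard cell potential is +0.79 − (+0.55) = +0.24 V, with n = 2 electrons in the balanced equation.
Here Q = 1 / ([Ag⁺(aq)]^2·[I⁻(aq)]^2) = 7.23×10^5 (log Q = 5.859), giving E = +0.24 − (0.0592/2)·(5.859) = +0.0666 V.
Then ΔG = −nFE = −2 × 96500 × +0.0666 J/mol = −12.9 kJ/mol.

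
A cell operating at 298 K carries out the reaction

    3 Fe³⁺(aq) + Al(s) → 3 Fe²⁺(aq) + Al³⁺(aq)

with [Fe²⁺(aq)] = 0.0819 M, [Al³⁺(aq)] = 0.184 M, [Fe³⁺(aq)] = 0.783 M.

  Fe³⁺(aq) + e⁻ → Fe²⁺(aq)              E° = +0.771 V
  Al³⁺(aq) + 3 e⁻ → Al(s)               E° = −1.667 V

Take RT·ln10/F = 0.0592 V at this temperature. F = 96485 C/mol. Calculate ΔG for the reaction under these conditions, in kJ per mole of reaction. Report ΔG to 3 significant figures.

−727 kJ/mol

The standard cell potential is +0.771 − (−1.667) = +2.438 V, with n = 3 electrons in the balanced equation.
Here Q = ([Fe²⁺(aq)]^3·[Al³⁺(aq)]) / [Fe³⁺(aq)]^3 = 0.000211 (log Q = −3.677), giving E = +2.438 − (0.0592/3)·(−3.677) = +2.5106 V.
Finally ΔG = −nFE = −(3)(96485 C/mol)(+2.5106 V) = −727 kJ/mol.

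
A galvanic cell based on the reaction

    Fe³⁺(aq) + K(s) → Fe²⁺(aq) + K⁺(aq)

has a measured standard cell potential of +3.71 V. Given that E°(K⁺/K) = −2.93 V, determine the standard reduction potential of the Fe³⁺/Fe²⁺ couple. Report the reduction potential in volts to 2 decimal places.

+0.78 V

In the reaction as written the Fe³⁺/Fe²⁺ couple is reduced (cathode) and K⁺/K is oxidized (anode), so E°cell = E°(Fe³⁺/Fe²⁺) − E°(K⁺/K).
E°(Fe³⁺/Fe²⁺) = E°cell + E°(anode) = +3.71 + (−2.93) = +0.78 V.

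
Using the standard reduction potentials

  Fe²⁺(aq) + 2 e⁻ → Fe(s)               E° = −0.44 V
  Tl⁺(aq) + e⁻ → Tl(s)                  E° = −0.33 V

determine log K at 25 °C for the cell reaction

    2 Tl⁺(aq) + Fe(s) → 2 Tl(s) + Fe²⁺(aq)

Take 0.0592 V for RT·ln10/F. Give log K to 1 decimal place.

log K = 3.7

The Tl⁺/Tl couple is reduced (cathode); E°cell = −0.33 − (−0.44) = +0.11 V with n = 2.
At equilibrium E = 0, so log K = nE°cell / 0.0592 = (2)(+0.11) / 0.0592 = 3.7.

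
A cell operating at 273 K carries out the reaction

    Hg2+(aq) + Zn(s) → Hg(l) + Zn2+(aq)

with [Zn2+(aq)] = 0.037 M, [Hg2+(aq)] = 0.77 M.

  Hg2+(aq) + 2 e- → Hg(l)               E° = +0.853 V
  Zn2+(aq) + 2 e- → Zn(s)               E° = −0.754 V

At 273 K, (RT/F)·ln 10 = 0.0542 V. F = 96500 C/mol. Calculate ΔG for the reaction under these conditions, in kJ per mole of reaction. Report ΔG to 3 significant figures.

The standard cell potential is +0.853 − (−0.754) = +1.607 V, with n = 2 electrons in the balanced equation.
Q = [Zn2+(aq)] / [Hg2+(aq)] = 0.0481, so log Q = −1.318 and E = +1.607 − (0.0542/2)(−1.318) = +1.6427 V.
ΔG = −nFE = −(2)(96500)(+1.6427) J/mol = −317 kJ/mol.

−317 kJ/mol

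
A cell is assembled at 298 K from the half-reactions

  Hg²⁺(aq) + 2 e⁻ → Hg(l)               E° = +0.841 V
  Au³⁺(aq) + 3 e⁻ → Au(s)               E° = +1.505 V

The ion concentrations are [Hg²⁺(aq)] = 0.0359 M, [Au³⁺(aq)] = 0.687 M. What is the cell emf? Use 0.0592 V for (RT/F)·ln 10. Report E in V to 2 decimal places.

Since E°(Au³⁺/Au) > E°(Hg²⁺/Hg), Au³⁺/Au serves as the cathode.
E°cell = +1.505 − (+0.841) = +0.664 V, with n = 6 electrons transferred.
For the overall reaction 2 Au³⁺(aq) + 3 Hg(l) → 2 Au(s) + 3 Hg²⁺(aq), Q = [Hg²⁺(aq)]^3 / [Au³⁺(aq)]^2 = 9.8×10^−5, giving log Q = −4.009.
By the Nernst equation, E = +0.664 − (0.0592/6)·(−4.009) = +0.70 V.

+0.70 V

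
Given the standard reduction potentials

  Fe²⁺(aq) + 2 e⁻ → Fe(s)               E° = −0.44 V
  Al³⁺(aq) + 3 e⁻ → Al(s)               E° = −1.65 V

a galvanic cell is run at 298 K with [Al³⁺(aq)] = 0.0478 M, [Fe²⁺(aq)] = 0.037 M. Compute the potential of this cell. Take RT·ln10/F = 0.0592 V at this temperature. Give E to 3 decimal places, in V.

+1.194 V

The Fe²⁺/Fe couple has the more positive E°, so it is the cathode; Al³⁺/Al is the anode.
E°cell = −0.44 − (−1.65) = +1.21 V, with n = 6 electrons transferred.
For the overall reaction 3 Fe²⁺(aq) + 2 Al(s) → 3 Fe(s) + 2 Al³⁺(aq), Q = [Al³⁺(aq)]^2 / [Fe²⁺(aq)]^3 = 45.1, giving log Q = 1.654.
E = E° − (0.0592/n)·log Q = +1.21 − (0.0592/6)(1.654) = +1.194 V.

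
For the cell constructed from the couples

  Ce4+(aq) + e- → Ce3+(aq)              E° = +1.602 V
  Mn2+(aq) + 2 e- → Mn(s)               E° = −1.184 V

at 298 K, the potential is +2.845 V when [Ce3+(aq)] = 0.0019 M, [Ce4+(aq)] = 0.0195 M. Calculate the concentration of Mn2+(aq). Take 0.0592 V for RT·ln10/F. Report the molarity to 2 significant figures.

With Ce⁴⁺/Ce³⁺ at the cathode and Mn²⁺/Mn at the anode, E°cell = +1.602 − (−1.184) = +2.786 V (n = 2).
Since E = E° − (0.0592/n)·log Q, log Q = n(E° − E)/0.0592 = −1.993.
The balanced reaction is 2 Ce4+(aq) + Mn(s) → 2 Ce3+(aq) + Mn2+(aq), so Q = ([Ce3+(aq)]^2·[Mn2+(aq)]) / [Ce4+(aq)]^2.
Substituting the known concentrations and solving, log [Mn2+(aq)] = 0.030 and [Mn2+(aq)] = 1.1 M.

1.1 M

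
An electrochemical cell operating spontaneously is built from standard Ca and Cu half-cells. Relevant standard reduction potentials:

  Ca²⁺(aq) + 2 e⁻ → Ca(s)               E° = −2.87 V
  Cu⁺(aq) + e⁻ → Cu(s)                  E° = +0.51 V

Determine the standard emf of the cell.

+3.38 V

Of the two couples in this cell, the one with the more positive reduction potential is reduced at the cathode: here that is Cu⁺/Cu (+0.51 V); Ca²⁺/Ca (−2.87 V) is the anode.
E°cell = E°(cathode) − E°(anode) = +0.51 − (−2.87) = +3.38 V.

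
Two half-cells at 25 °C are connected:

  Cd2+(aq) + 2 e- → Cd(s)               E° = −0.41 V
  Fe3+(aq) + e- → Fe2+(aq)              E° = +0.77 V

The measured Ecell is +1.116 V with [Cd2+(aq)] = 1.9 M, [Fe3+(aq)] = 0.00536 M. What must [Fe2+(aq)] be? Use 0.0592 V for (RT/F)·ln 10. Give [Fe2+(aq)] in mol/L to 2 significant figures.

The Fe³⁺/Fe²⁺ couple has the larger reduction potential, so it is the cathode: E°cell = +0.77 − (−0.41) = +1.18 V and n = 2.
From the Nernst equation, log Q = n(E° − E)/0.0592 = 2·(+1.18 − (+1.116))/0.0592 = 2.162.
The balanced reaction is 2 Fe3+(aq) + Cd(s) → 2 Fe2+(aq) + Cd2+(aq), so Q = ([Fe2+(aq)]^2·[Cd2+(aq)]) / [Fe3+(aq)]^2.
Substituting the known concentrations and solving, log [Fe2+(aq)] = −1.329 and [Fe2+(aq)] = 0.047 M.

0.047 M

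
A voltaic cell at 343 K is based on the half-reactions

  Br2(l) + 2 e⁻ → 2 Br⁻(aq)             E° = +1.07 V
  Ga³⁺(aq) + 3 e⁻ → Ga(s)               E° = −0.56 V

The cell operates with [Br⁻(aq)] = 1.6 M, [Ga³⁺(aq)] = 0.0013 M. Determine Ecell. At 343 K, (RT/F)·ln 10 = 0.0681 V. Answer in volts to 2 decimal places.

+1.68 V

The Br₂/Br⁻ couple has the more positive E°, so it is the cathode; Ga³⁺/Ga is the anode.
E°cell = +1.07 − (−0.56) = +1.63 V, with n = 6 electrons transferred.
The balanced reaction is 3 Br2(l) + 2 Ga(s) → 6 Br⁻(aq) + 2 Ga³⁺(aq), so Q = [Br⁻(aq)]^6·[Ga³⁺(aq)]^2 = 2.84×10^−5 and log Q = −4.547.
Applying E = E° − (RT ln10/nF)·log Q gives +1.63 − (0.0681/6)(−4.547) = +1.68 V.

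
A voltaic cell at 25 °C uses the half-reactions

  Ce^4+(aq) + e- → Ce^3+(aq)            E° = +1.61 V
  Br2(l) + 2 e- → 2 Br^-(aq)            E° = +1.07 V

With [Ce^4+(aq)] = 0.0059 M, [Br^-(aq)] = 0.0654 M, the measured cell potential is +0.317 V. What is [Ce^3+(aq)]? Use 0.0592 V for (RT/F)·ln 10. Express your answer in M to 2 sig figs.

2.3 M

Ce⁴⁺/Ce³⁺ is the cathode (higher E°); E°cell = +1.61 − (+1.07) = +0.54 V with n = 2.
From the Nernst equation, log Q = n(E° − E)/0.0592 = 2·(+0.54 − (+0.317))/0.0592 = 7.534.
For 2 Ce^4+(aq) + 2 Br^-(aq) → 2 Ce^3+(aq) + Br2(l), the reaction quotient is Q = [Ce^3+(aq)]^2 / ([Ce^4+(aq)]^2·[Br^-(aq)]^2).
Substituting the known concentrations and solving, log [Ce^3+(aq)] = 0.353 and [Ce^3+(aq)] = 2.3 M.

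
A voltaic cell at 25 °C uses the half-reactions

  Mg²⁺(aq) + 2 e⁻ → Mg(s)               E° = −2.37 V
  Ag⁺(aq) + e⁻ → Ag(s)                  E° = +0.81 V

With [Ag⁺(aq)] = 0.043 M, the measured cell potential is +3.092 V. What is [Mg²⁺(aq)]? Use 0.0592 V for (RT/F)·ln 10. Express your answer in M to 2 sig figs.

The Ag⁺/Ag couple has the larger reduction potential, so it is the cathode: E°cell = +0.81 − (−2.37) = +3.18 V and n = 2.
Since E = E° − (0.0592/n)·log Q, log Q = n(E° − E)/0.0592 = 2.973.
The balanced reaction is 2 Ag⁺(aq) + Mg(s) → 2 Ag(s) + Mg²⁺(aq), so Q = [Mg²⁺(aq)] / [Ag⁺(aq)]^2.
Isolating [Mg²⁺(aq)] in Q = 10^{2.973} yields log [Mg²⁺(aq)] = 0.240, i.e. 1.7 M.

1.7 M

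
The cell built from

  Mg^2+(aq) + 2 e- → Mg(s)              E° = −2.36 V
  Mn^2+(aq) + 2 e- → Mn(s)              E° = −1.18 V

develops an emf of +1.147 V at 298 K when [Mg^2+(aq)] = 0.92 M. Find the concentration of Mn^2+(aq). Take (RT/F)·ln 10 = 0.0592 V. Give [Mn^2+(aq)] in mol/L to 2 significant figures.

The Mn²⁺/Mn couple has the larger reduction potential, so it is the cathode: E°cell = −1.18 − (−2.36) = +1.18 V and n = 2.
Rearranging E = E° − (0.0592/n)·log Q gives log Q = 2(+1.18 − (+1.147))/0.0592 = 1.115.
For Mn^2+(aq) + Mg(s) → Mn(s) + Mg^2+(aq), the reaction quotient is Q = [Mg^2+(aq)] / [Mn^2+(aq)].
Isolating [Mn^2+(aq)] in Q = 10^{1.115} yields log [Mn^2+(aq)] = −1.151, i.e. 0.071 M.

0.071 M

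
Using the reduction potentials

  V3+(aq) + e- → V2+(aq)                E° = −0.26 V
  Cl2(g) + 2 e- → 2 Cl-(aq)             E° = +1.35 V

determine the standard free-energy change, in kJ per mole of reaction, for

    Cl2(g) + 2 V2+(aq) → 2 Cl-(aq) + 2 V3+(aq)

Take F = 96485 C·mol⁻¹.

−311 kJ/mol

In the reaction as written Cl2(g) is reduced, so the Cl₂/Cl⁻ couple is the cathode and V³⁺/V²⁺ is the anode.
E°cell = +1.35 − (−0.26) = +1.61 V; balancing electrons gives n = 2.
ΔG° = −nFE°cell = −(2)(96485)(+1.61) J/mol = −311 kJ/mol.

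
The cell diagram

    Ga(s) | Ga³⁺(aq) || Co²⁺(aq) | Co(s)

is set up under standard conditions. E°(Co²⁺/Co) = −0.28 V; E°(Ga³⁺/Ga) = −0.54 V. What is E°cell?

By convention the left-hand electrode in cell notation is the anode (oxidation) and the right-hand electrode is the cathode (reduction).
E°cell = E°(right) − E°(left) = −0.28 − (−0.54) = +0.26 V.

+0.26 V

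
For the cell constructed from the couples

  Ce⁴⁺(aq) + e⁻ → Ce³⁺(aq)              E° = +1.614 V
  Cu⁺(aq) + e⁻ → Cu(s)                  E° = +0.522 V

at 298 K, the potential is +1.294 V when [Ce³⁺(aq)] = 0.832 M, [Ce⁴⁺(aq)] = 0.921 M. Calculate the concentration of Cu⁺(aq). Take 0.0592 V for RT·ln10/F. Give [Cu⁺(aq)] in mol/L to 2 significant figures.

Ce⁴⁺/Ce³⁺ is the cathode (higher E°); E°cell = +1.614 − (+0.522) = +1.092 V with n = 1.
From the Nernst equation, log Q = n(E° − E)/0.0592 = 1·(+1.092 − (+1.294))/0.0592 = −3.412.
The balanced reaction is Ce⁴⁺(aq) + Cu(s) → Ce³⁺(aq) + Cu⁺(aq), so Q = ([Ce³⁺(aq)]·[Cu⁺(aq)]) / [Ce⁴⁺(aq)].
Isolating [Cu⁺(aq)] in Q = 10^{−3.412} yields log [Cu⁺(aq)] = −3.368, i.e. 0.00043 M.

0.00043 M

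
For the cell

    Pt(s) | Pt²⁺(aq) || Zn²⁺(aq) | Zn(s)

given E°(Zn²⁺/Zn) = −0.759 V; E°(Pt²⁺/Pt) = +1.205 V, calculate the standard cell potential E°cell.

By convention the left-hand electrode in cell notation is the anode (oxidation) and the right-hand electrode is the cathode (reduction).
E°cell = E°(right) − E°(left) = −0.759 − (+1.205) = −1.964 V.
The negative sign shows that, as written, the cell would require an external voltage to drive the reaction.

−1.964 V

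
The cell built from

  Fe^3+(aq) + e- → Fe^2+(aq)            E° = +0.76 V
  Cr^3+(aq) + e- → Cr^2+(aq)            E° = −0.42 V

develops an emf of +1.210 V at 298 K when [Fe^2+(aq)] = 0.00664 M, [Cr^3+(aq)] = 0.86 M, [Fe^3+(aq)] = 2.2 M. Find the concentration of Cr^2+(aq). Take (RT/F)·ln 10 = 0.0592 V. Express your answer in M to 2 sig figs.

0.0083 M

Fe³⁺/Fe²⁺ is the cathode (higher E°); E°cell = +0.76 − (−0.42) = +1.18 V with n = 1.
Since E = E° − (0.0592/n)·log Q, log Q = n(E° − E)/0.0592 = −0.507.
For Fe^3+(aq) + Cr^2+(aq) → Fe^2+(aq) + Cr^3+(aq), the reaction quotient is Q = ([Fe^2+(aq)]·[Cr^3+(aq)]) / ([Fe^3+(aq)]·[Cr^2+(aq)]).
Substituting the known concentrations and solving, log [Cr^2+(aq)] = −2.079 and [Cr^2+(aq)] = 0.0083 M.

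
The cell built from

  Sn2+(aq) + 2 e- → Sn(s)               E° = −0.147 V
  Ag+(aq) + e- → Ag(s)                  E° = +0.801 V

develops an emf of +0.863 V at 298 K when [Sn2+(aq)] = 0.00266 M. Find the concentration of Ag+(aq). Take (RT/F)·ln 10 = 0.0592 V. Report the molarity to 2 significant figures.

0.0019 M

Ag⁺/Ag is the cathode (higher E°); E°cell = +0.801 − (−0.147) = +0.948 V with n = 2.
From the Nernst equation, log Q = n(E° − E)/0.0592 = 2·(+0.948 − (+0.863))/0.0592 = 2.872.
Balancing electrons gives 2 Ag+(aq) + Sn(s) → 2 Ag(s) + Sn2+(aq); thus Q = [Sn2+(aq)] / [Ag+(aq)]^2.
Substituting the known concentrations and solving, log [Ag+(aq)] = −2.724 and [Ag+(aq)] = 0.0019 M.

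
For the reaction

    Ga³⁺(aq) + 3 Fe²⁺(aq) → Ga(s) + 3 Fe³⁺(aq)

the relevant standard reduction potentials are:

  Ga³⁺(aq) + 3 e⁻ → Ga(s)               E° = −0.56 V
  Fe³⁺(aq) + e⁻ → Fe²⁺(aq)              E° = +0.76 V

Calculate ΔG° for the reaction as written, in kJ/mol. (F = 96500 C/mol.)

In the reaction as written Ga³⁺(aq) is reduced, so the Ga³⁺/Ga couple is the cathode and Fe³⁺/Fe²⁺ is the anode.
E°cell = −0.56 − (+0.76) = −1.32 V; balancing electrons gives n = 3.
ΔG° = −nFE°cell = −(3)(96500)(−1.32) J/mol = +382 kJ/mol.

+382 kJ/mol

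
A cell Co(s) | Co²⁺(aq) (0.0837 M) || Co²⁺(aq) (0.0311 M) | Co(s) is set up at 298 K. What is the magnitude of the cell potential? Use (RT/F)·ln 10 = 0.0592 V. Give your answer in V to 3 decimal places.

0.013 V

For a concentration cell E°cell = 0, since both electrodes use the same couple.
The compartment with the higher Co²⁺(aq) concentration (0.0837 M) acts as the cathode; ions are reduced there and produced at the dilute (0.0311 M) anode.
With n = 2, Ecell = −(0.0592/2)·log([dilute]/[conc]) = −(0.0592/2)·log(0.0311/0.0837) = +0.013 V.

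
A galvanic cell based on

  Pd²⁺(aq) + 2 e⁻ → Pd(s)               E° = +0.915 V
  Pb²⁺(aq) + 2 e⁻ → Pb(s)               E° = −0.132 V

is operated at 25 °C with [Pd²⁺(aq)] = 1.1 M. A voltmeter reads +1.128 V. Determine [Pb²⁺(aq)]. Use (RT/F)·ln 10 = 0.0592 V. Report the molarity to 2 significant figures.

0.0020 M

Pd²⁺/Pd is the cathode (higher E°); E°cell = +0.915 − (−0.132) = +1.047 V with n = 2.
From the Nernst equation, log Q = n(E° − E)/0.0592 = 2·(+1.047 − (+1.128))/0.0592 = −2.736.
Balancing electrons gives Pd²⁺(aq) + Pb(s) → Pd(s) + Pb²⁺(aq); thus Q = [Pb²⁺(aq)] / [Pd²⁺(aq)].
Substituting the known concentrations and solving, log [Pb²⁺(aq)] = −2.695 and [Pb²⁺(aq)] = 0.0020 M.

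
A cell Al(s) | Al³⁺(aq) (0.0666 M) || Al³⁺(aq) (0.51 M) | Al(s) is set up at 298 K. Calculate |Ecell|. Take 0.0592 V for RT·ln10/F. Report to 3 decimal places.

For a concentration cell E°cell = 0, since both electrodes use the same couple.
The compartment with the higher Al³⁺(aq) concentration (0.51 M) acts as the cathode; ions are reduced there and produced at the dilute (0.0666 M) anode.
With n = 3, Ecell = −(0.0592/3)·log([dilute]/[conc]) = −(0.0592/3)·log(0.0666/0.51) = +0.017 V.

0.017 V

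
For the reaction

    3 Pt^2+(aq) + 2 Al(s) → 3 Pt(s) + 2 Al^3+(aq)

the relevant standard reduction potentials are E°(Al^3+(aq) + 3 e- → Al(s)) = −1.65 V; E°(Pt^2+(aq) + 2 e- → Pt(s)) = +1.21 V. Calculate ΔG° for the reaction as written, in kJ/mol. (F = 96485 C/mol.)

In the reaction as written Pt^2+(aq) is reduced, so the Pt²⁺/Pt couple is the cathode and Al³⁺/Al is the anode.
E°cell = +1.21 − (−1.65) = +2.86 V; balancing electrons gives n = 6.
ΔG° = −nFE°cell = −(6)(96485)(+2.86) J/mol = −1656 kJ/mol.

−1656 kJ/mol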